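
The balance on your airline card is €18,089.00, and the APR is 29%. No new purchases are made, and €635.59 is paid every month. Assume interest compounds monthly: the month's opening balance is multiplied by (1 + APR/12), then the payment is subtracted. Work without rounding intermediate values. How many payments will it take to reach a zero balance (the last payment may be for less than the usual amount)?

Monthly rate r = 29%/12 = 2.41667% = 0.0241667.
Recurrence: B ← B·(1+r) − €635.59.
Month 1: interest €437.15; balance after payment €17,890.56.
Month 2: interest €432.36; balance after payment €17,687.33.
Closed form: n = −ln(1 − rB₀/P)/ln(1+r) = −ln(0.31221)/ln(1.02417) ≈ 48.748, so the balance reaches zero during payment 49.

49 months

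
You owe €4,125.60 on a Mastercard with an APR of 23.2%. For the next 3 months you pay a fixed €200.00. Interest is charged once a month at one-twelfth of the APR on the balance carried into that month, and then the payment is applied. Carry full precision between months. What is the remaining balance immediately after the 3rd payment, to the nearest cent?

Monthly rate r = 23.2%/12 = 1.93333% = 0.0193333.
Each month: B ← B·(1+r) − €200.00.
Month 1: interest €79.76; balance after payment €4,005.36.
Month 2: interest €77.44; balance after payment €3,882.80.
Month 3: interest €75.07; balance after payment €3,757.87.

€3,757.87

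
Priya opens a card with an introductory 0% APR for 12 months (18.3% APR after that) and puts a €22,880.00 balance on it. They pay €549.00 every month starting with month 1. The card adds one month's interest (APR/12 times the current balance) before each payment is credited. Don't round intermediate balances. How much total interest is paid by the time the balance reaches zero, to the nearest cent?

Promo months 1–12 at r₀ = 0%/12 = 0; months 13+ at r₁ = 18.3%/12 = 0.01525.
After month 12 (no interest yet): B = €22,880.00 − 12·€549.00 = €16,292.00.
Then at r₁ with €549.00/mo: n₂ = −ln(1 − r₁·B/P)/ln(1+r₁) ≈ 39.81 → 40 more payments.
Total paid = 51·€549.00 + €444.40 = €28,443.40; interest = €28,443.40 − €22,880.00 = €5,563.40.

€5,563.40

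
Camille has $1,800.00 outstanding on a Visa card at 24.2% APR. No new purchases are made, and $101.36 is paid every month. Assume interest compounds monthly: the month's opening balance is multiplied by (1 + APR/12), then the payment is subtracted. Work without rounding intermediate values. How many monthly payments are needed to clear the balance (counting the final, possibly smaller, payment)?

23 payments

Monthly rate r = 24.2%/12 = 2.01667% = 0.0201667.
Recurrence: B ← B·(1+r) − $101.36.
Month 1: interest $36.30; balance after payment $1,734.94.
Month 2: interest $34.99; balance after payment $1,668.57.
Closed form: n = −ln(1 − rB₀/P)/ln(1+r) = −ln(0.64187)/ln(1.02017) ≈ 22.206, so the balance reaches zero during payment 23.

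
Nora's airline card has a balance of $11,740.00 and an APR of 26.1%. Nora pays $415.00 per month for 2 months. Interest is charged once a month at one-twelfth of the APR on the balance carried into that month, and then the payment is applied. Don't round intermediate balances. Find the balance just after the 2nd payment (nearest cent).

$11,417.22

Monthly rate r = 26.1%/12 = 2.175% = 0.02175.
Each month: B ← B·(1+r) − $415.00.
Month 1: interest $255.35; balance after payment $11,580.34.
Month 2: interest $251.87; balance after payment $11,417.22.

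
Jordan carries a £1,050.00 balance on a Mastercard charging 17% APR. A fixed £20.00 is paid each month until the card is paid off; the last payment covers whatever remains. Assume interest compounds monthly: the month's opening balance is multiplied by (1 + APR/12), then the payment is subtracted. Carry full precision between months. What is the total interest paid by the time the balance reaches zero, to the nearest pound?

£886

Monthly rate r = 17%/12 = 1.41667% = 0.0141667.
Payoff takes n = ⌈−ln(1 − rB₀/P)/ln(1+r)⌉ = ⌈96.792⌉ = 97 payments; the last is £15.87.
Total paid = 96·£20.00 + £15.87 = £1,935.87.
Total interest = total paid − principal = £1,935.87 − £1,050.00 = £885.87.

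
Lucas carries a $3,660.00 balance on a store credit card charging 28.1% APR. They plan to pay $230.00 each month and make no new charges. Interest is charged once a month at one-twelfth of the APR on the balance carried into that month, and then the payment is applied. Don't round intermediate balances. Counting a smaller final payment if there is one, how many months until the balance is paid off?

Monthly rate r = 28.1%/12 = 2.34167% = 0.0234167.
Recurrence: B ← B·(1+r) − $230.00.
Month 1: interest $85.71; balance after payment $3,515.70.
Month 2: interest $82.33; balance after payment $3,368.03.
Closed form: n = −ln(1 − rB₀/P)/ln(1+r) = −ln(0.62737)/ln(1.02342) ≈ 20.142, so the balance reaches zero during payment 21.

21 months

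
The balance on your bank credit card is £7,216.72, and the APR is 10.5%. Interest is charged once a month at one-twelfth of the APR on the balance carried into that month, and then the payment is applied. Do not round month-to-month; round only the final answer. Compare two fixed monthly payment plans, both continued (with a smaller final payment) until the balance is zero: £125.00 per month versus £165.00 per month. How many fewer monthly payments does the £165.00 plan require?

Monthly rate r = 10.5%/12 = 0.875% = 0.00875.
At £125.00/mo: n = ⌈−ln(1 − rB₀/P)/ln(1+r)⌉ = 81 payments (last £94.61); total interest = total paid − £7,216.72 = £2,877.89.
At £165.00/mo: 56 payments (last £61.75); total interest £1,920.03.
Payments saved = 81 − 56 = 25.

25 fewer payments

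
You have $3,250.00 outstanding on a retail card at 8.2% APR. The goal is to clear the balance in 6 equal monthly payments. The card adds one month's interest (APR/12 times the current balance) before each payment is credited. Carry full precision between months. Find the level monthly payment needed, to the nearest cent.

Monthly rate r = 8.2%/12 = 0.683333% = 0.00683333.
Level-payment amortization: P = B₀·r / (1 − (1+r)^(−n)) = 3250.00·0.00683333 / (1 − 1.00683^(−6)).
Denominator 1 − (1+r)^(−6) = 0.0400370141.
P = 22.2083 / 0.0400370141 ≈ 554.70.

$554.70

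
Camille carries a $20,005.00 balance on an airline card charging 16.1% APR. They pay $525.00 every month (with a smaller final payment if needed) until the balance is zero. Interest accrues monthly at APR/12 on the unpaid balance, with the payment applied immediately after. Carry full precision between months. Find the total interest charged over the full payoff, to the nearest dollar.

$8,196

Monthly rate r = 16.1%/12 = 1.34167% = 0.0134167.
Payoff takes n = ⌈−ln(1 − rB₀/P)/ln(1+r)⌉ = ⌈53.715⌉ = 54 payments; the last is $375.97.
Total paid = 53·$525.00 + $375.97 = $28,200.97.
Total interest = total paid − principal = $28,200.97 − $20,005.00 = $8,195.97.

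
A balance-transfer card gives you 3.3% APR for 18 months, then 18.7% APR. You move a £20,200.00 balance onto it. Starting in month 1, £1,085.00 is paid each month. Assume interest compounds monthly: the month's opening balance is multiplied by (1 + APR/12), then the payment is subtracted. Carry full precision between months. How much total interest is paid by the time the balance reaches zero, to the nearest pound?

Promo months 1–18 at r₀ = 3.3%/12 = 0.00275; months 19+ at r₁ = 18.7%/12 = 0.0155833.
After month 18: iterate B ← B·(1+r₀) − £1,085.00 for 18 months → £1,230.34.
Then at r₁ with £1,085.00/mo: n₂ = −ln(1 − r₁·B/P)/ln(1+r₁) ≈ 1.15 → 2 more payments.
Total paid = 19·£1,085.00 + £167.08 = £20,782.08; interest = £20,782.08 − £20,200.00 = £582.08.

£582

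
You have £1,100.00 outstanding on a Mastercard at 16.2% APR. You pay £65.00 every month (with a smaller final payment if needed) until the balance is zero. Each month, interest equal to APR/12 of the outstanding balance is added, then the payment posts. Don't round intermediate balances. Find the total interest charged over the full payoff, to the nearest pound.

Monthly rate r = 16.2%/12 = 1.35% = 0.0135.
Payoff takes n = ⌈−ln(1 − rB₀/P)/ln(1+r)⌉ = ⌈19.342⌉ = 20 payments; the last is £22.32.
Total paid = 19·£65.00 + £22.32 = £1,257.32.
Total interest = total paid − principal = £1,257.32 − £1,100.00 = £157.32.

£157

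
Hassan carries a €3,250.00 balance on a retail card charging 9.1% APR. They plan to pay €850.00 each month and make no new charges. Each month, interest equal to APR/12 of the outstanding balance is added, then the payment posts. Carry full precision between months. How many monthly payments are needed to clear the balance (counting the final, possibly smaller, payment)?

Monthly rate r = 9.1%/12 = 0.758333% = 0.00758333.
Recurrence: B ← B·(1+r) − €850.00.
Month 1: interest €24.65; balance after payment €2,424.65.
Month 2: interest €18.39; balance after payment €1,593.03.
Month 3: interest €12.08; balance after payment €755.11.
Month 4: interest €5.73; balance after payment €0.00.

4 payments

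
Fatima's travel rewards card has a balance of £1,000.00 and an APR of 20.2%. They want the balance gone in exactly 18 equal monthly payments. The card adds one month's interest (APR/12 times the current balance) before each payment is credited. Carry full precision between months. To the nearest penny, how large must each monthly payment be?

Monthly rate r = 20.2%/12 = 1.68333% = 0.0168333.
Level-payment amortization: P = B₀·r / (1 − (1+r)^(−n)) = 1000.00·0.0168333 / (1 − 1.01683^(−18)).
Denominator 1 − (1+r)^(−18) = 0.259535815.
P = 16.8333 / 0.259535815 ≈ 64.86.

£64.86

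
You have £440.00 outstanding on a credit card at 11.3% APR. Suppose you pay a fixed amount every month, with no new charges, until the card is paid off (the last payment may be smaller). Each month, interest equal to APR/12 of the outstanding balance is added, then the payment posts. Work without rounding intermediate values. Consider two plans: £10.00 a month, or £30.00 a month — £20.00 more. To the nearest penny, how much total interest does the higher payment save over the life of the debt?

Monthly rate r = 11.3%/12 = 0.941667% = 0.00941667.
At £10.00/mo: n = ⌈−ln(1 − rB₀/P)/ln(1+r)⌉ = 58 payments (last £0.82); total interest = total paid − £440.00 = £130.82.
At £30.00/mo: 16 payments (last £25.75); total interest £35.75.
Interest saved = £130.82 − £35.75 = £95.07.

£95.07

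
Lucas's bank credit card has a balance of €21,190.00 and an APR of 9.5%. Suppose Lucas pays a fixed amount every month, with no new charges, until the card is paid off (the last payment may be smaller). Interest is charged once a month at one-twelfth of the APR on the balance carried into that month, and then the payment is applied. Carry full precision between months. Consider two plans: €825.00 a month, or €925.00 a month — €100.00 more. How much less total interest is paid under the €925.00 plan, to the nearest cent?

€309.73

Monthly rate r = 9.5%/12 = 0.791667% = 0.00791667.
At €825.00/mo: n = ⌈−ln(1 − rB₀/P)/ln(1+r)⌉ = 29 payments (last €683.80); total interest = total paid − €21,190.00 = €2,593.80.
At €925.00/mo: 26 payments (last €349.07); total interest €2,284.07.
Interest saved = €2,593.80 − €2,284.07 = €309.73.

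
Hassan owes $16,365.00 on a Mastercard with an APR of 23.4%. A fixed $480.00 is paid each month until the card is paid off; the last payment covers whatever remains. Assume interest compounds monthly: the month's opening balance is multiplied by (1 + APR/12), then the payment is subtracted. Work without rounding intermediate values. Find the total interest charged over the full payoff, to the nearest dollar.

Monthly rate r = 23.4%/12 = 1.95% = 0.0195.
Payoff takes n = ⌈−ln(1 − rB₀/P)/ln(1+r)⌉ = ⌈56.602⌉ = 57 payments; the last is $289.98.
Total paid = 56·$480.00 + $289.98 = $27,169.98.
Total interest = total paid − principal = $27,169.98 − $16,365.00 = $10,804.98.

$10,805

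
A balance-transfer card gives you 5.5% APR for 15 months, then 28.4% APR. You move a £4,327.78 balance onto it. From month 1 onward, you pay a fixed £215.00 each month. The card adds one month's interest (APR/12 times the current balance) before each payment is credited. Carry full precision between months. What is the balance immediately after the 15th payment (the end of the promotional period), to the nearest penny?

Promo months 1–15 at r₀ = 5.5%/12 = 0.00458333; months 16+ at r₁ = 28.4%/12 = 0.0236667.
After month 15: iterate B ← B·(1+r₀) − £215.00 for 15 months → £1,304.50.

£1,304.50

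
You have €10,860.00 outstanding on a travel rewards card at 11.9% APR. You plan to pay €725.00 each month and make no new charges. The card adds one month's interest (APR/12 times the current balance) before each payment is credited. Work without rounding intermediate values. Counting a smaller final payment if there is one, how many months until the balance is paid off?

17 payments

Monthly rate r = 11.9%/12 = 0.991667% = 0.00991667.
Recurrence: B ← B·(1+r) − €725.00.
Month 1: interest €107.70; balance after payment €10,242.69.
Month 2: interest €101.57; balance after payment €9,619.27.
Closed form: n = −ln(1 − rB₀/P)/ln(1+r) = −ln(0.85146)/ln(1.00992) ≈ 16.296, so the balance reaches zero during payment 17.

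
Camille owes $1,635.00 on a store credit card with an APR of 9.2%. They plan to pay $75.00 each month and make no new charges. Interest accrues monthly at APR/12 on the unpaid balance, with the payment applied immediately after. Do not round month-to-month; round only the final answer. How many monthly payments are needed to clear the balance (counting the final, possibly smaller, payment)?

24 months

Monthly rate r = 9.2%/12 = 0.766667% = 0.00766667.
Recurrence: B ← B·(1+r) − $75.00.
Month 1: interest $12.54; balance after payment $1,572.54.
Month 2: interest $12.06; balance after payment $1,509.59.
Closed form: n = −ln(1 − rB₀/P)/ln(1+r) = −ln(0.83287)/ln(1.00767) ≈ 23.945, so the balance reaches zero during payment 24.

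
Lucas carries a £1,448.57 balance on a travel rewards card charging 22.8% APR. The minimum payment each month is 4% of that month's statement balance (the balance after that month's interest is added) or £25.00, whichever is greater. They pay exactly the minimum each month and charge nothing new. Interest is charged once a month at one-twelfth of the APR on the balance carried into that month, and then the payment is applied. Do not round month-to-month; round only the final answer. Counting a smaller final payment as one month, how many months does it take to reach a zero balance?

Monthly rate r = 22.8%/12 = 1.9% = 0.019.
While 4% of the post-interest balance exceeds £25.00, each month B ← (B·(1+r))·(1 − 0.04), i.e. B shrinks by the factor (1+r)·0.96 = 0.97824.
This holds for months 1–40. Entering month 41 the balance is £600.84; 4% of the post-interest balance is now below £25.00, so the flat £25.00 minimum applies from here.
From month 41 a fixed £25.00 at rate r clears £600.84 in 33 more payments. Total: 40 + 33 = 73 months.

73 months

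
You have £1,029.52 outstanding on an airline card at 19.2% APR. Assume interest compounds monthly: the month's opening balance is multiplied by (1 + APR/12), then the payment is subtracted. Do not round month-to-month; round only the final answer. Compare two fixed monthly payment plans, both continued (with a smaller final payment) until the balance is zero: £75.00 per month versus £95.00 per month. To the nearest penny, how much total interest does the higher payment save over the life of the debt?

Monthly rate r = 19.2%/12 = 1.6% = 0.016.
At £75.00/mo: n = ⌈−ln(1 − rB₀/P)/ln(1+r)⌉ = 16 payments (last £46.86); total interest = total paid − £1,029.52 = £142.34.
At £95.00/mo: 12 payments (last £94.68); total interest £110.16.
Interest saved = £142.34 − £110.16 = £32.18.

£32.18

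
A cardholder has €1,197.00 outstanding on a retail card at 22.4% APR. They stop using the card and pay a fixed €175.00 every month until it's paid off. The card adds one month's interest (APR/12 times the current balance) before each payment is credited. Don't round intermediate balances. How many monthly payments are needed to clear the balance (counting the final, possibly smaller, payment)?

8 months

Monthly rate r = 22.4%/12 = 1.86667% = 0.0186667.
Recurrence: B ← B·(1+r) − €175.00.
Month 1: interest €22.34; balance after payment €1,044.34.
Month 2: interest €19.49; balance after payment €888.84.
Closed form: n = −ln(1 − rB₀/P)/ln(1+r) = −ln(0.87232)/ln(1.01867) ≈ 7.386, so the balance reaches zero during payment 8.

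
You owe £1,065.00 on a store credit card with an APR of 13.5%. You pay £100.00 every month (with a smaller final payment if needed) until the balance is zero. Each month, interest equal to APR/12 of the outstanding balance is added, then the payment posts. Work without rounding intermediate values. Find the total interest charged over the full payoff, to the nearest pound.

Monthly rate r = 13.5%/12 = 1.125% = 0.01125.
Payoff takes n = ⌈−ln(1 − rB₀/P)/ln(1+r)⌉ = ⌈11.408⌉ = 12 payments; the last is £40.91.
Total paid = 11·£100.00 + £40.91 = £1,140.91.
Total interest = total paid − principal = £1,140.91 − £1,065.00 = £75.91.

£76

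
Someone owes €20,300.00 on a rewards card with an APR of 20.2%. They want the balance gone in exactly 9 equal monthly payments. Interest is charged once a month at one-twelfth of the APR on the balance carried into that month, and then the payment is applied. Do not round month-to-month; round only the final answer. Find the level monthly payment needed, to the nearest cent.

Monthly rate r = 20.2%/12 = 1.68333% = 0.0168333.
Level-payment amortization: P = B₀·r / (1 − (1+r)^(−n)) = 20300.00·0.0168333 / (1 − 1.01683^(−9)).
Denominator 1 − (1+r)^(−9) = 0.139497714.
P = 341.717 / 0.139497714 ≈ 2449.62.

€2,449.62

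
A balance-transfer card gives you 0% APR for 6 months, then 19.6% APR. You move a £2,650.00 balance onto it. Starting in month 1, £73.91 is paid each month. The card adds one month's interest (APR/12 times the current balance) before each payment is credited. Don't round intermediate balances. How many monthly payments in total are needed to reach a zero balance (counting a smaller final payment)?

48 months

Promo months 1–6 at r₀ = 0%/12 = 0; months 7+ at r₁ = 19.6%/12 = 0.0163333.
After month 6 (no interest yet): B = £2,650.00 − 6·£73.91 = £2,206.54.
Then at r₁ with £73.91/mo: n₂ = −ln(1 − r₁·B/P)/ln(1+r₁) ≈ 41.27 → 42 more payments.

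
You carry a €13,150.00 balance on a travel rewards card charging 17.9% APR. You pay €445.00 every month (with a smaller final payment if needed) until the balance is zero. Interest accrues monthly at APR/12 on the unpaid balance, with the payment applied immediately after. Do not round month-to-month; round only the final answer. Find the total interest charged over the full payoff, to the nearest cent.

€4,319.44

Monthly rate r = 17.9%/12 = 1.49167% = 0.0149167.
Payoff takes n = ⌈−ln(1 − rB₀/P)/ln(1+r)⌉ = ⌈39.256⌉ = 40 payments; the last is €114.44.
Total paid = 39·€445.00 + €114.44 = €17,469.44.
Total interest = total paid − principal = €17,469.44 − €13,150.00 = €4,319.44.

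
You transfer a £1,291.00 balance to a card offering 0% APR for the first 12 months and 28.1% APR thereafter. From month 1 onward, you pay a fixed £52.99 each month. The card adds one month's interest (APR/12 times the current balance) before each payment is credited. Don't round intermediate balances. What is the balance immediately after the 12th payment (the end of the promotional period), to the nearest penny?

£655.12

Promo months 1–12 at r₀ = 0%/12 = 0; months 13+ at r₁ = 28.1%/12 = 0.0234167.
After month 12 (no interest yet): B = £1,291.00 − 12·£52.99 = £655.12.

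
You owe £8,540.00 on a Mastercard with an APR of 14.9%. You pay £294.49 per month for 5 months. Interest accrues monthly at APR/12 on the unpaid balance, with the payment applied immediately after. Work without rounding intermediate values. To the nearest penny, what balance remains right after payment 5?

Monthly rate r = 14.9%/12 = 1.24167% = 0.0124167.
Each month: B ← B·(1+r) − £294.49.
Month 1: interest £106.04; balance after payment £8,351.55.
Month 2: interest £103.70; balance after payment £8,160.76.
Month 3: interest £101.33; balance after payment £7,967.60.
Month 4: interest £98.93; balance after payment £7,772.04.
Month 5: interest £96.50; balance after payment £7,574.05.

£7,574.05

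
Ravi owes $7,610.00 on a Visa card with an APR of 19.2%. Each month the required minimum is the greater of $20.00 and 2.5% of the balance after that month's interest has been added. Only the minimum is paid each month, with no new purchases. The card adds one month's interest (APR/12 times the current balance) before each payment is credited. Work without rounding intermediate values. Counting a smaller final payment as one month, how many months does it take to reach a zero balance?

Monthly rate r = 19.2%/12 = 1.6% = 0.016.
While 2.5% of the post-interest balance exceeds $20.00, each month B ← (B·(1+r))·(1 − 0.025), i.e. B shrinks by the factor (1+r)·0.975 = 0.9906.
This holds for months 1–241. Entering month 242 the balance is $781.41; 2.5% of the post-interest balance is now below $20.00, so the flat $20.00 minimum applies from here.
From month 242 a fixed $20.00 at rate r clears $781.41 in 62 more payments. Total: 241 + 62 = 303 months.

303 months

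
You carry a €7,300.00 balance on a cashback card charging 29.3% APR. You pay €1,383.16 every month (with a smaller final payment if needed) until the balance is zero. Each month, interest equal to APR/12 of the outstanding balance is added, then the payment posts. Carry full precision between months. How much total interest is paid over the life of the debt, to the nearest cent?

€613.52

Monthly rate r = 29.3%/12 = 2.44167% = 0.0244167.
Payoff takes n = ⌈−ln(1 − rB₀/P)/ln(1+r)⌉ = ⌈5.719⌉ = 6 payments; the last is €997.72.
Total paid = 5·€1,383.16 + €997.72 = €7,913.52.
Total interest = total paid − principal = €7,913.52 − €7,300.00 = €613.52.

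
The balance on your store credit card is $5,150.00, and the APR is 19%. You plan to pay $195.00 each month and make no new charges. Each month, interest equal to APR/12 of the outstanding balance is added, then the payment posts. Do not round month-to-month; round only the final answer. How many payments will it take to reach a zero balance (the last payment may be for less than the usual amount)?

35 months

Monthly rate r = 19%/12 = 1.58333% = 0.0158333.
Recurrence: B ← B·(1+r) − $195.00.
Month 1: interest $81.54; balance after payment $5,036.54.
Month 2: interest $79.75; balance after payment $4,921.29.
Closed form: n = −ln(1 − rB₀/P)/ln(1+r) = −ln(0.58184)/ln(1.01583) ≈ 34.474, so the balance reaches zero during payment 35.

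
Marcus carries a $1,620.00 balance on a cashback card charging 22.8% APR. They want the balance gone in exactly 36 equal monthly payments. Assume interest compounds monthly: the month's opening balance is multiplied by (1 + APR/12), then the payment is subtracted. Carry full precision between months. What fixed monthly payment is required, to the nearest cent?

$62.54

Monthly rate r = 22.8%/12 = 1.9% = 0.019.
Level-payment amortization: P = B₀·r / (1 − (1+r)^(−n)) = 1620.00·0.019 / (1 − 1.019^(−36)).
Denominator 1 − (1+r)^(−36) = 0.492157111.
P = 30.78 / 0.492157111 ≈ 62.54.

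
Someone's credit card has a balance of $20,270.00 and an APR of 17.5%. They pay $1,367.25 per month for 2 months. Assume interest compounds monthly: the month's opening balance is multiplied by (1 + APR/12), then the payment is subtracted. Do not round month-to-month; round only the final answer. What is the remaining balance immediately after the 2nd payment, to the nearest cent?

Monthly rate r = 17.5%/12 = 1.45833% = 0.0145833.
Each month: B ← B·(1+r) − $1,367.25.
Month 1: interest $295.60; balance after payment $19,198.35.
Month 2: interest $279.98; balance after payment $18,111.08.

$18,111.08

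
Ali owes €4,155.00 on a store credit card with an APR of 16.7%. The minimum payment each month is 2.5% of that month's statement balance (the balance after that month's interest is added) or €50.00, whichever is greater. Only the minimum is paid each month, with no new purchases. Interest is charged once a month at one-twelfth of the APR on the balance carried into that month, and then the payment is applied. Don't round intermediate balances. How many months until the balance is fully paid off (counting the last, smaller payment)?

123 months

Monthly rate r = 16.7%/12 = 1.39167% = 0.0139167.
While 2.5% of the post-interest balance exceeds €50.00, each month B ← (B·(1+r))·(1 − 0.025), i.e. B shrinks by the factor (1+r)·0.975 = 0.98857.
This holds for months 1–65. Entering month 66 the balance is €1,967.97; 2.5% of the post-interest balance is now below €50.00, so the flat €50.00 minimum applies from here.
From month 66 a fixed €50.00 at rate r clears €1,967.97 in 58 more payments. Total: 65 + 58 = 123 months.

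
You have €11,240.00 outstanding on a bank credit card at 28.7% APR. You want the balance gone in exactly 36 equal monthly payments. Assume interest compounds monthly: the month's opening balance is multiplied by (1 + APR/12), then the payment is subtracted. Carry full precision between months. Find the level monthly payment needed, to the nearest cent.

€469.19

Monthly rate r = 28.7%/12 = 2.39167% = 0.0239167.
Level-payment amortization: P = B₀·r / (1 − (1+r)^(−n)) = 11240.00·0.0239167 / (1 − 1.02392^(−36)).
Denominator 1 − (1+r)^(−36) = 0.572954687.
P = 268.823 / 0.572954687 ≈ 469.19.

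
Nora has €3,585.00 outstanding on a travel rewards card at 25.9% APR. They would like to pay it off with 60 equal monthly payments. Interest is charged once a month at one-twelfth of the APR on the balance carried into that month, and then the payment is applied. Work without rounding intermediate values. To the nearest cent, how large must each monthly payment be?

Monthly rate r = 25.9%/12 = 2.15833% = 0.0215833.
Level-payment amortization: P = B₀·r / (1 − (1+r)^(−n)) = 3585.00·0.0215833 / (1 − 1.02158^(−60)).
Denominator 1 − (1+r)^(−60) = 0.722302442.
P = 77.3762 / 0.722302442 ≈ 107.12.

€107.12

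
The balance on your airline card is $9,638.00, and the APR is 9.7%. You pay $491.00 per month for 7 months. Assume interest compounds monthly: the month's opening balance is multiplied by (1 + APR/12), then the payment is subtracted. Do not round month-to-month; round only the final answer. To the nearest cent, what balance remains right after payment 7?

Monthly rate r = 9.7%/12 = 0.808333% = 0.00808333.
Each month: B ← B·(1+r) − $491.00.
Month 1: interest $77.91; balance after payment $9,224.91.
Month 2: interest $74.57; balance after payment $8,808.48.
Month 3: interest $71.20; balance after payment $8,388.68.
Month 4: interest $67.81; balance after payment $7,965.49.
Month 5: interest $64.39; balance after payment $7,538.87.
Month 6: interest $60.94; balance after payment $7,108.81.
Month 7: interest $57.46; balance after payment $6,675.28.

$6,675.28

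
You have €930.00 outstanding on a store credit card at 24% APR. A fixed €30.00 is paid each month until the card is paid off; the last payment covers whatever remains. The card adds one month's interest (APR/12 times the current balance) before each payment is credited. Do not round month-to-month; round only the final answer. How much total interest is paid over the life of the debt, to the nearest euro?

€536

Monthly rate r = 24%/12 = 2% = 0.02.
Payoff takes n = ⌈−ln(1 − rB₀/P)/ln(1+r)⌉ = ⌈48.861⌉ = 49 payments; the last is €25.88.
Total paid = 48·€30.00 + €25.88 = €1,465.88.
Total interest = total paid − principal = €1,465.88 − €930.00 = €535.88.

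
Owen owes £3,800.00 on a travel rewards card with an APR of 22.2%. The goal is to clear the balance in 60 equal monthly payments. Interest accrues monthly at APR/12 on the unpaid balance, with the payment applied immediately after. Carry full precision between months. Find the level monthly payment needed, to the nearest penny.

Monthly rate r = 22.2%/12 = 1.85% = 0.0185.
Level-payment amortization: P = B₀·r / (1 − (1+r)^(−n)) = 3800.00·0.0185 / (1 − 1.0185^(−60)).
Denominator 1 − (1+r)^(−60) = 0.667081446.
P = 70.3 / 0.667081446 ≈ 105.38.

£105.38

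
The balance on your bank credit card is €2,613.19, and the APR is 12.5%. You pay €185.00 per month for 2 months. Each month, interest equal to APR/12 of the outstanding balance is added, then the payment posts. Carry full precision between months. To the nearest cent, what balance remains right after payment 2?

€2,295.99

Monthly rate r = 12.5%/12 = 1.04167% = 0.0104167.
Each month: B ← B·(1+r) − €185.00.
Month 1: interest €27.22; balance after payment €2,455.41.
Month 2: interest €25.58; balance after payment €2,295.99.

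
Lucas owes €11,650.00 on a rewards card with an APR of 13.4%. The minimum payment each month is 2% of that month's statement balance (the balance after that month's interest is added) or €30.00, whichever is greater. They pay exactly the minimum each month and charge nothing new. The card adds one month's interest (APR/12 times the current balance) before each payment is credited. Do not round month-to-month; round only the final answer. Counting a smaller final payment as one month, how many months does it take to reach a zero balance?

299 months

Monthly rate r = 13.4%/12 = 1.11667% = 0.0111667.
While 2% of the post-interest balance exceeds €30.00, each month B ← (B·(1+r))·(1 − 0.02), i.e. B shrinks by the factor (1+r)·0.98 = 0.99094.
This holds for months 1–227. Entering month 228 the balance is €1,477.09; 2% of the post-interest balance is now below €30.00, so the flat €30.00 minimum applies from here.
From month 228 a fixed €30.00 at rate r clears €1,477.09 in 72 more payments. Total: 227 + 72 = 299 months.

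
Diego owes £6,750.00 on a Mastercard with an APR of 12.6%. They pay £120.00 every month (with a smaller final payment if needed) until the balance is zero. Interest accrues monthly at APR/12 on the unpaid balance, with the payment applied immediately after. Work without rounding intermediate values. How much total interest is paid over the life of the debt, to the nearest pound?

Monthly rate r = 12.6%/12 = 1.05% = 0.0105.
Payoff takes n = ⌈−ln(1 − rB₀/P)/ln(1+r)⌉ = ⌈85.505⌉ = 86 payments; the last is £60.78.
Total paid = 85·£120.00 + £60.78 = £10,260.78.
Total interest = total paid − principal = £10,260.78 − £6,750.00 = £3,510.78.

£3,511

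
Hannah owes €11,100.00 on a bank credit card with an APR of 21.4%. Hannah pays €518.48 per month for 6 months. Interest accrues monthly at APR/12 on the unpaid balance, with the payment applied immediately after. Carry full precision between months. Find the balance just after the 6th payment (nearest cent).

€9,089.01

Monthly rate r = 21.4%/12 = 1.78333% = 0.0178333.
Each month: B ← B·(1+r) − €518.48.
Month 1: interest €197.95; balance after payment €10,779.47.
Month 2: interest €192.23; balance after payment €10,453.22.
Month 3: interest €186.42; balance after payment €10,121.16.
Month 4: interest €180.49; balance after payment €9,783.17.
Month 5: interest €174.47; balance after payment €9,439.16.
Month 6: interest €168.33; balance after payment €9,089.01.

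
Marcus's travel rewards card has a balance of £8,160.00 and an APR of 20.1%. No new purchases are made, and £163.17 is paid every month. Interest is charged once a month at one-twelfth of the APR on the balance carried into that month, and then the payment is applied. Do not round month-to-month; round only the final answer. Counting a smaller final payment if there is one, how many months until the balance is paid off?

Monthly rate r = 20.1%/12 = 1.675% = 0.01675.
Recurrence: B ← B·(1+r) − £163.17.
Month 1: interest £136.68; balance after payment £8,133.51.
Month 2: interest £136.24; balance after payment £8,106.58.
Closed form: n = −ln(1 − rB₀/P)/ln(1+r) = −ln(0.16235)/ln(1.01675) ≈ 109.445, so the balance reaches zero during payment 110.

110 payments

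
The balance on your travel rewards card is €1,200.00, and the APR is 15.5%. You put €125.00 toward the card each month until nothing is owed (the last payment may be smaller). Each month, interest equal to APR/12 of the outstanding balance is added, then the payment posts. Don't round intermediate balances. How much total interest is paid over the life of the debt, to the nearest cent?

€89.62

Monthly rate r = 15.5%/12 = 1.29167% = 0.0129167.
Payoff takes n = ⌈−ln(1 − rB₀/P)/ln(1+r)⌉ = ⌈10.316⌉ = 11 payments; the last is €39.62.
Total paid = 10·€125.00 + €39.62 = €1,289.62.
Total interest = total paid − principal = €1,289.62 − €1,200.00 = €89.62.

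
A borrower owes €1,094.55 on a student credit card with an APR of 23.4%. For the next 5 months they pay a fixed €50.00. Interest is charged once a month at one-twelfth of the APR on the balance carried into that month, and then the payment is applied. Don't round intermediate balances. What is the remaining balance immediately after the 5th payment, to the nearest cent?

Monthly rate r = 23.4%/12 = 1.95% = 0.0195.
Each month: B ← B·(1+r) − €50.00.
Month 1: interest €21.34; balance after payment €1,065.89.
Month 2: interest €20.78; balance after payment €1,036.68.
Month 3: interest €20.22; balance after payment €1,006.89.
Month 4: interest €19.63; balance after payment €976.53.
Month 5: interest €19.04; balance after payment €945.57.

€945.57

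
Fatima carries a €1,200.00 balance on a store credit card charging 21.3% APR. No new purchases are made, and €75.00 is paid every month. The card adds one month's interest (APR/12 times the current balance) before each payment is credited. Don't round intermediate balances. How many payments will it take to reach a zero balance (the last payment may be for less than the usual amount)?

19 payments

Monthly rate r = 21.3%/12 = 1.775% = 0.01775.
Recurrence: B ← B·(1+r) − €75.00.
Month 1: interest €21.30; balance after payment €1,146.30.
Month 2: interest €20.35; balance after payment €1,091.65.
Closed form: n = −ln(1 − rB₀/P)/ln(1+r) = −ln(0.716)/ln(1.01775) ≈ 18.988, so the balance reaches zero during payment 19.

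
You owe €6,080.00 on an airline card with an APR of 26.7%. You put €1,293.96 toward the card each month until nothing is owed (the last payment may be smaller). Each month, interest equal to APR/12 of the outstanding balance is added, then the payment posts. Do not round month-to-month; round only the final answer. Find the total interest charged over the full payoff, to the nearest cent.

€413.31

Monthly rate r = 26.7%/12 = 2.225% = 0.02225.
Payoff takes n = ⌈−ln(1 − rB₀/P)/ln(1+r)⌉ = ⌈5.018⌉ = 6 payments; the last is €23.51.
Total paid = 5·€1,293.96 + €23.51 = €6,493.31.
Total interest = total paid − principal = €6,493.31 − €6,080.00 = €413.31.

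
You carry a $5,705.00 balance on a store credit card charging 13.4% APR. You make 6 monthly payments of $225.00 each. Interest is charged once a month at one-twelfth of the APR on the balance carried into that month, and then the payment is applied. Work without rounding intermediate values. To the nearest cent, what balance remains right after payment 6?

Monthly rate r = 13.4%/12 = 1.11667% = 0.0111667.
Each month: B ← B·(1+r) − $225.00.
Month 1: interest $63.71; balance after payment $5,543.71.
Month 2: interest $61.90; balance after payment $5,380.61.
Month 3: interest $60.08; balance after payment $5,215.69.
Month 4: interest $58.24; balance after payment $5,048.94.
Month 5: interest $56.38; balance after payment $4,880.32.
Month 6: interest $54.50; balance after payment $4,709.81.

$4,709.81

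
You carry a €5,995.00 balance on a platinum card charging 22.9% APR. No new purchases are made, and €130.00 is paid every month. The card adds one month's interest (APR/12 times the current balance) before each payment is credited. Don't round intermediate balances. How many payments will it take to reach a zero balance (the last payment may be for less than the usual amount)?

113 months

Monthly rate r = 22.9%/12 = 1.90833% = 0.0190833.
Recurrence: B ← B·(1+r) − €130.00.
Month 1: interest €114.40; balance after payment €5,979.40.
Month 2: interest €114.11; balance after payment €5,963.51.
Closed form: n = −ln(1 − rB₀/P)/ln(1+r) = −ln(0.11996)/ln(1.01908) ≈ 112.178, so the balance reaches zero during payment 113.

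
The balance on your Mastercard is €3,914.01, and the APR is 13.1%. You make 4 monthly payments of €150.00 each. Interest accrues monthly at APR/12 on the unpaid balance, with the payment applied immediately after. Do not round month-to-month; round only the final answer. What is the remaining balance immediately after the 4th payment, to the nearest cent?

€3,477.84

Monthly rate r = 13.1%/12 = 1.09167% = 0.0109167.
Each month: B ← B·(1+r) − €150.00.
Month 1: interest €42.73; balance after payment €3,806.74.
Month 2: interest €41.56; balance after payment €3,698.29.
Month 3: interest €40.37; balance after payment €3,588.67.
Month 4: interest €39.18; balance after payment €3,477.84.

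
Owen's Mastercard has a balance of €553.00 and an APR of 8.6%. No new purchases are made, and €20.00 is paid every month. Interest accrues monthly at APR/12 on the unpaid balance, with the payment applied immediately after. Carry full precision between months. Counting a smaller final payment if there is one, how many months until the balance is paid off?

31 payments

Monthly rate r = 8.6%/12 = 0.716667% = 0.00716667.
Recurrence: B ← B·(1+r) − €20.00.
Month 1: interest €3.96; balance after payment €536.96.
Month 2: interest €3.85; balance after payment €520.81.
Closed form: n = −ln(1 − rB₀/P)/ln(1+r) = −ln(0.80184)/ln(1.00717) ≈ 30.926, so the balance reaches zero during payment 31.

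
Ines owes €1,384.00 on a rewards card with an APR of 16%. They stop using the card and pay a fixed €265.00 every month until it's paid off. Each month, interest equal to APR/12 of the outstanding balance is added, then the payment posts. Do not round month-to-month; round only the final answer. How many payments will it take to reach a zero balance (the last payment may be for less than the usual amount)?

Monthly rate r = 16%/12 = 1.33333% = 0.0133333.
Recurrence: B ← B·(1+r) − €265.00.
Month 1: interest €18.45; balance after payment €1,137.45.
Month 2: interest €15.17; balance after payment €887.62.
Month 3: interest €11.83; balance after payment €634.45.
Month 4: interest €8.46; balance after payment €377.91.
Month 5: interest €5.04; balance after payment €117.95.
Month 6: interest €1.57; balance after payment €0.00.

6 months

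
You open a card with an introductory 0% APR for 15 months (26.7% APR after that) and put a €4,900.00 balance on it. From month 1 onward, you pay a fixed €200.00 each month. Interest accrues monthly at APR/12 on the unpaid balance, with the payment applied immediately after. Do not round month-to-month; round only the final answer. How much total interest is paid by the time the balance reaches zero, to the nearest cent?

Promo months 1–15 at r₀ = 0%/12 = 0; months 16+ at r₁ = 26.7%/12 = 0.02225.
After month 15 (no interest yet): B = €4,900.00 − 15·€200.00 = €1,900.00.
Then at r₁ with €200.00/mo: n₂ = −ln(1 − r₁·B/P)/ln(1+r₁) ≈ 10.79 → 11 more payments.
Total paid = 25·€200.00 + €158.53 = €5,158.53; interest = €5,158.53 − €4,900.00 = €258.53.

€258.53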